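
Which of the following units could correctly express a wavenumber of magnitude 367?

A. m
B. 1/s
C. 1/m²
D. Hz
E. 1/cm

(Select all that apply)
E

wavenumber has SI base units: 1 / m

Checking each option against 1 / m:
  A. m: ✗ does not match
  B. 1/s: ✗ does not match
  C. 1/m²: ✗ does not match
  D. Hz: ✗ does not match
  E. 1/cm: ✓ matches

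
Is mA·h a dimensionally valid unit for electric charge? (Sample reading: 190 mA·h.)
Yes

electric charge has SI base units: A * s
mA·h reduces to the same SI base units, so it is a valid unit for electric charge.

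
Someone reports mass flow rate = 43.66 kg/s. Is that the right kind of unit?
Yes

mass flow rate has SI base units: kg / s
kg/s reduces to the same SI base units, so it is a valid unit for mass flow rate.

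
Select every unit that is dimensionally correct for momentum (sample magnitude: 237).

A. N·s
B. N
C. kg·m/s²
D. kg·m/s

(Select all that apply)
A, D

momentum has SI base units: kg * m / s

Checking each option against kg * m / s:
  A. N·s: ✓ matches
  B. N: ✗ does not match
  C. kg·m/s²: ✗ does not match
  D. kg·m/s: ✓ matches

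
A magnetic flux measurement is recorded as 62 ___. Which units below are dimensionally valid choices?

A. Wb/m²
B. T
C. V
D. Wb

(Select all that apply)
D

magnetic flux has SI base units: kg * m^2 / (A * s^2)

Checking each option against kg * m^2 / (A * s^2):
  A. Wb/m²: ✗ does not match
  B. T: ✗ does not match
  C. V: ✗ does not match
  D. Wb: ✓ matches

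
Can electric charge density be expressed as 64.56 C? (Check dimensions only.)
No

electric charge density has SI base units: A * s / m^3
C does NOT reduce to A * s / m^3; a valid unit for electric charge density would be e.g. C/m³.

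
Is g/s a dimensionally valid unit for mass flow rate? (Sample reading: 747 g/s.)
Yes

mass flow rate has SI base units: kg / s
g/s reduces to the same SI base units, so it is a valid unit for mass flow rate.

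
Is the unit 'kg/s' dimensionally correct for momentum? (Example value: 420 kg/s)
No

momentum has SI base units: kg * m / s
kg/s does NOT reduce to kg * m / s; a valid unit for momentum would be e.g. kg·m/s.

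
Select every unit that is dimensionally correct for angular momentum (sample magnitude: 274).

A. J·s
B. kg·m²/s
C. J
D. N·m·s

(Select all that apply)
A, B, D

angular momentum has SI base units: kg * m^2 / s

Checking each option against kg * m^2 / s:
  A. J·s: ✓ matches
  B. kg·m²/s: ✓ matches
  C. J: ✗ does not match
  D. N·m·s: ✓ matches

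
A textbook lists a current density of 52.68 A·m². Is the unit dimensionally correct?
No

current density has SI base units: A / m^2
A·m² does NOT reduce to A / m^2; a valid unit for current density would be e.g. A/m².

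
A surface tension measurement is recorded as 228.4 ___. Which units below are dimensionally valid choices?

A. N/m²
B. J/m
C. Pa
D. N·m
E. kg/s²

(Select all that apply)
E

surface tension has SI base units: kg / s^2

Checking each option against kg / s^2:
  A. N/m²: ✗ does not match
  B. J/m: ✗ does not match
  C. Pa: ✗ does not match
  D. N·m: ✗ does not match
  E. kg/s²: ✓ matches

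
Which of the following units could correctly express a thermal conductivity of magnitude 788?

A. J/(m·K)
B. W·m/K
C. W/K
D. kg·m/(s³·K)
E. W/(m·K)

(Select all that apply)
D, E

thermal conductivity has SI base units: kg * m / (s^3 * K)

Checking each option against kg * m / (s^3 * K):
  A. J/(m·K): ✗ does not match
  B. W·m/K: ✗ does not match
  C. W/K: ✗ does not match
  D. kg·m/(s³·K): ✓ matches
  E. W/(m·K): ✓ matches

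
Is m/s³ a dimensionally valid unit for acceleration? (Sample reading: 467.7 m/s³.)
No

acceleration has SI base units: m / s^2
m/s³ does NOT reduce to m / s^2; a valid unit for acceleration would be e.g. m/s².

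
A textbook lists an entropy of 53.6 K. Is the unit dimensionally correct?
No

entropy has SI base units: kg * m^2 / (s^2 * K)
K does NOT reduce to kg * m^2 / (s^2 * K); a valid unit for entropy would be e.g. J/K.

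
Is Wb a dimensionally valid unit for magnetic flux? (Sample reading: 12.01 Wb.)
Yes

magnetic flux has SI base units: kg * m^2 / (A * s^2)
Wb reduces to the same SI base units, so it is a valid unit for magnetic flux.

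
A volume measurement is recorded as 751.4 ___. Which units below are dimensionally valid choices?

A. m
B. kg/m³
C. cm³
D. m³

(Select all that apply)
C, D

volume has SI base units: m^3

Checking each option against m^3:
  A. m: ✗ does not match
  B. kg/m³: ✗ does not match
  C. cm³: ✓ matches
  D. m³: ✓ matches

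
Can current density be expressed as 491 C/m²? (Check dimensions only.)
No

current density has SI base units: A / m^2
C/m² does NOT reduce to A / m^2; a valid unit for current density would be e.g. A/m².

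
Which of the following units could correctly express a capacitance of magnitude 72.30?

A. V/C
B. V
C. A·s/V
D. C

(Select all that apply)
C

capacitance has SI base units: A^2 * s^4 / (kg * m^2)

Checking each option against A^2 * s^4 / (kg * m^2):
  A. V/C: ✗ does not match
  B. V: ✗ does not match
  C. A·s/V: ✓ matches
  D. C: ✗ does not match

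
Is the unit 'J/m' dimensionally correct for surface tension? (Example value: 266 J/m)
No

surface tension has SI base units: kg / s^2
J/m does NOT reduce to kg / s^2; a valid unit for surface tension would be e.g. N/m.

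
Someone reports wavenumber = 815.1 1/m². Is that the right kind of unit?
No

wavenumber has SI base units: 1 / m
1/m² does NOT reduce to 1 / m; a valid unit for wavenumber would be e.g. 1/m.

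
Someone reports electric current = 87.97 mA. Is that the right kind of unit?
Yes

electric current has SI base units: A
mA reduces to the same SI base units, so it is a valid unit for electric current.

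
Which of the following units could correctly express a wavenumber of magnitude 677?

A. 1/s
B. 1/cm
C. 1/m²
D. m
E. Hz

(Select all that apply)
B

wavenumber has SI base units: 1 / m

Checking each option against 1 / m:
  A. 1/s: ✗ does not match
  B. 1/cm: ✓ matches
  C. 1/m²: ✗ does not match
  D. m: ✗ does not match
  E. Hz: ✗ does not match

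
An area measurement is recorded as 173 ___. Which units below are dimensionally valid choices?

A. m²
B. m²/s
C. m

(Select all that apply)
A

area has SI base units: m^2

Checking each option against m^2:
  A. m²: ✓ matches
  B. m²/s: ✗ does not match
  C. m: ✗ does not match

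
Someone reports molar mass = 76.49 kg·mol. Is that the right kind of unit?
No

molar mass has SI base units: kg / mol
kg·mol does NOT reduce to kg / mol; a valid unit for molar mass would be e.g. kg/mol.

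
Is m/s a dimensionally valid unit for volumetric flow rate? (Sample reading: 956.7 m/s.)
No

volumetric flow rate has SI base units: m^3 / s
m/s does NOT reduce to m^3 / s; a valid unit for volumetric flow rate would be e.g. m³/s.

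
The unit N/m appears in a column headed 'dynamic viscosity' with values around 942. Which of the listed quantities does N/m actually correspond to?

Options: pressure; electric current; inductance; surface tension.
surface tension

dynamic viscosity should have units dimensionally equivalent to kg / (m * s) (e.g. Pa·s).
The given unit 'N/m' reduces to kg / s^2. Of the listed options, that is the dimensionality of surface tension.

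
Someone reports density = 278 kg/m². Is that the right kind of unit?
No

density has SI base units: kg / m^3
kg/m² does NOT reduce to kg / m^3; a valid unit for density would be e.g. kg/m³.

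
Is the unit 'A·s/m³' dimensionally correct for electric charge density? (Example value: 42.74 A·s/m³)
Yes

electric charge density has SI base units: A * s / m^3
A·s/m³ reduces to the same SI base units, so it is a valid unit for electric charge density.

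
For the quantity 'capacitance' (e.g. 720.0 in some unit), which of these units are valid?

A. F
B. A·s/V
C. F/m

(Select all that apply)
A, B

capacitance has SI base units: A^2 * s^4 / (kg * m^2)

Checking each option against A^2 * s^4 / (kg * m^2):
  A. F: ✓ matches
  B. A·s/V: ✓ matches
  C. F/m: ✗ does not match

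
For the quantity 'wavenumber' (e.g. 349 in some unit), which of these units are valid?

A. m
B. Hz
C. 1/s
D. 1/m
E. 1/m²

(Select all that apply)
D

wavenumber has SI base units: 1 / m

Checking each option against 1 / m:
  A. m: ✗ does not match
  B. Hz: ✗ does not match
  C. 1/s: ✗ does not match
  D. 1/m: ✓ matches
  E. 1/m²: ✗ does not match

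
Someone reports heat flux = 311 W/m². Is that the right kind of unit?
Yes

heat flux has SI base units: kg / s^3
W/m² reduces to the same SI base units, so it is a valid unit for heat flux.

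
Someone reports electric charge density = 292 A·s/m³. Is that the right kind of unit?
Yes

electric charge density has SI base units: A * s / m^3
A·s/m³ reduces to the same SI base units, so it is a valid unit for electric charge density.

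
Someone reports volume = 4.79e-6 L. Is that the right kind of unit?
Yes

volume has SI base units: m^3
L reduces to the same SI base units, so it is a valid unit for volume.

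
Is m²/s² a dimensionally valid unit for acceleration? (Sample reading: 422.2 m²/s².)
No

acceleration has SI base units: m / s^2
m²/s² does NOT reduce to m / s^2; a valid unit for acceleration would be e.g. m/s².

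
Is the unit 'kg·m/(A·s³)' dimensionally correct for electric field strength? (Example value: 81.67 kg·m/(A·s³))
Yes

electric field strength has SI base units: kg * m / (A * s^3)
kg·m/(A·s³) reduces to the same SI base units, so it is a valid unit for electric field strength.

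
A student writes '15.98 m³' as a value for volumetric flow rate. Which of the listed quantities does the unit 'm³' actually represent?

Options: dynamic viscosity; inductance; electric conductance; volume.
volume

volumetric flow rate should have units dimensionally equivalent to m^3 / s (e.g. m³/s).
The given unit 'm³' reduces to m^3. Of the listed options, that is the dimensionality of volume.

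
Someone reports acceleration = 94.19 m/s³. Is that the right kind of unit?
No

acceleration has SI base units: m / s^2
m/s³ does NOT reduce to m / s^2; a valid unit for acceleration would be e.g. m/s².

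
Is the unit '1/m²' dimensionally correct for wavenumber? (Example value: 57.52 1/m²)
No

wavenumber has SI base units: 1 / m
1/m² does NOT reduce to 1 / m; a valid unit for wavenumber would be e.g. 1/m.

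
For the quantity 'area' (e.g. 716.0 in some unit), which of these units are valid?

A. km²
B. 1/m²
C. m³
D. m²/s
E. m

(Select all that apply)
A

area has SI base units: m^2

Checking each option against m^2:
  A. km²: ✓ matches
  B. 1/m²: ✗ does not match
  C. m³: ✗ does not match
  D. m²/s: ✗ does not match
  E. m: ✗ does not match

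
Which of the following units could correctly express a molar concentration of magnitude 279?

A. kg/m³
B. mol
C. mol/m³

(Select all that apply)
C

molar concentration has SI base units: mol / m^3

Checking each option against mol / m^3:
  A. kg/m³: ✗ does not match
  B. mol: ✗ does not match
  C. mol/m³: ✓ matches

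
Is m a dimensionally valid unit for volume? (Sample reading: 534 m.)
No

volume has SI base units: m^3
m does NOT reduce to m^3; a valid unit for volume would be e.g. m³.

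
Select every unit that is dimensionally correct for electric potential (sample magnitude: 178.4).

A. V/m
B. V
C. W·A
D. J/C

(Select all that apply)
B, D

electric potential has SI base units: kg * m^2 / (A * s^3)

Checking each option against kg * m^2 / (A * s^3):
  A. V/m: ✗ does not match
  B. V: ✓ matches
  C. W·A: ✗ does not match
  D. J/C: ✓ matches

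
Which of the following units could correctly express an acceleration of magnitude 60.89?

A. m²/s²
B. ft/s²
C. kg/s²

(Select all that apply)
B

acceleration has SI base units: m / s^2

Checking each option against m / s^2:
  A. m²/s²: ✗ does not match
  B. ft/s²: ✓ matches
  C. kg/s²: ✗ does not match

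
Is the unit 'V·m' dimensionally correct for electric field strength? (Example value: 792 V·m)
No

electric field strength has SI base units: kg * m / (A * s^3)
V·m does NOT reduce to kg * m / (A * s^3); a valid unit for electric field strength would be e.g. V/m.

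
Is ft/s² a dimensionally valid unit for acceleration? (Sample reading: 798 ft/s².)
Yes

acceleration has SI base units: m / s^2
ft/s² reduces to the same SI base units, so it is a valid unit for acceleration.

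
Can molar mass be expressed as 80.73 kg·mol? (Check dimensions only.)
No

molar mass has SI base units: kg / mol
kg·mol does NOT reduce to kg / mol; a valid unit for molar mass would be e.g. kg/mol.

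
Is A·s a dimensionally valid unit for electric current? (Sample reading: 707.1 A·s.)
No

electric current has SI base units: A
A·s does NOT reduce to A; a valid unit for electric current would be e.g. A.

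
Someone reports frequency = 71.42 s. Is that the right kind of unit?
No

frequency has SI base units: 1 / s
s does NOT reduce to 1 / s; a valid unit for frequency would be e.g. Hz.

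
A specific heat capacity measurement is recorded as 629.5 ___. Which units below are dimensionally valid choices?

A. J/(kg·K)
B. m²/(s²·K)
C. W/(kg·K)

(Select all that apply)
A, B

specific heat capacity has SI base units: m^2 / (s^2 * K)

Checking each option against m^2 / (s^2 * K):
  A. J/(kg·K): ✓ matches
  B. m²/(s²·K): ✓ matches
  C. W/(kg·K): ✗ does not match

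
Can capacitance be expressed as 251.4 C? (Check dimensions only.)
No

capacitance has SI base units: A^2 * s^4 / (kg * m^2)
C does NOT reduce to A^2 * s^4 / (kg * m^2); a valid unit for capacitance would be e.g. F.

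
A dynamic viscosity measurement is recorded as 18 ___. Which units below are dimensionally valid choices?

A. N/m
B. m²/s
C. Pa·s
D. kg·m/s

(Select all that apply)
C

dynamic viscosity has SI base units: kg / (m * s)

Checking each option against kg / (m * s):
  A. N/m: ✗ does not match
  B. m²/s: ✗ does not match
  C. Pa·s: ✓ matches
  D. kg·m/s: ✗ does not match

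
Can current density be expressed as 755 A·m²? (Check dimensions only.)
No

current density has SI base units: A / m^2
A·m² does NOT reduce to A / m^2; a valid unit for current density would be e.g. A/m².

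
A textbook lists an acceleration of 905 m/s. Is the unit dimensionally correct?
No

acceleration has SI base units: m / s^2
m/s does NOT reduce to m / s^2; a valid unit for acceleration would be e.g. m/s².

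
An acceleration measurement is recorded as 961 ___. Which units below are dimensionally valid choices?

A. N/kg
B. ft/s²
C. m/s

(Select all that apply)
A, B

acceleration has SI base units: m / s^2

Checking each option against m / s^2:
  A. N/kg: ✓ matches
  B. ft/s²: ✓ matches
  C. m/s: ✗ does not match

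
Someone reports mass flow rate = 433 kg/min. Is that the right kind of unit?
Yes

mass flow rate has SI base units: kg / s
kg/min reduces to the same SI base units, so it is a valid unit for mass flow rate.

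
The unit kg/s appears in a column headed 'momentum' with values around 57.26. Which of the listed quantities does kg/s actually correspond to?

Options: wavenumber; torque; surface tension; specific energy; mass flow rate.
mass flow rate

momentum should have units dimensionally equivalent to kg * m / s (e.g. kg·m/s).
The given unit 'kg/s' reduces to kg / s. Of the listed options, that is the dimensionality of mass flow rate.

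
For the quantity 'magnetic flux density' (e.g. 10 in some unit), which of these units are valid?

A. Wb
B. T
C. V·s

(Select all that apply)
B

magnetic flux density has SI base units: kg / (A * s^2)

Checking each option against kg / (A * s^2):
  A. Wb: ✗ does not match
  B. T: ✓ matches
  C. V·s: ✗ does not match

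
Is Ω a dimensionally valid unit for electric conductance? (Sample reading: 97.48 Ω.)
No

electric conductance has SI base units: A^2 * s^3 / (kg * m^2)
Ω does NOT reduce to A^2 * s^3 / (kg * m^2); a valid unit for electric conductance would be e.g. S.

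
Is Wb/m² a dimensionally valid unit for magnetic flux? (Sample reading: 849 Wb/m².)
No

magnetic flux has SI base units: kg * m^2 / (A * s^2)
Wb/m² does NOT reduce to kg * m^2 / (A * s^2); a valid unit for magnetic flux would be e.g. Wb.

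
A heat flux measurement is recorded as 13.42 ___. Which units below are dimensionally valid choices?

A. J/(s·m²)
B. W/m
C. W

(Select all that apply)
A

heat flux has SI base units: kg / s^3

Checking each option against kg / s^3:
  A. J/(s·m²): ✓ matches
  B. W/m: ✗ does not match
  C. W: ✗ does not match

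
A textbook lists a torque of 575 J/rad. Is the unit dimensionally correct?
Yes

torque has SI base units: kg * m^2 / s^2
J/rad reduces to the same SI base units, so it is a valid unit for torque.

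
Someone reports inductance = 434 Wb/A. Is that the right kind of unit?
Yes

inductance has SI base units: kg * m^2 / (A^2 * s^2)
Wb/A reduces to the same SI base units, so it is a valid unit for inductance.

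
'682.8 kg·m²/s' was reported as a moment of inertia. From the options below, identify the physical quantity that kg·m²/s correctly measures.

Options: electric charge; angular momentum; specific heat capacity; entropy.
angular momentum

moment of inertia should have units dimensionally equivalent to kg * m^2 (e.g. kg·m²).
The given unit 'kg·m²/s' reduces to kg * m^2 / s. Of the listed options, that is the dimensionality of angular momentum.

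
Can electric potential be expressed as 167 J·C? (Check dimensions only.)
No

electric potential has SI base units: kg * m^2 / (A * s^3)
J·C does NOT reduce to kg * m^2 / (A * s^3); a valid unit for electric potential would be e.g. V.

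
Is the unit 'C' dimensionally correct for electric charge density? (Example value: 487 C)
No

electric charge density has SI base units: A * s / m^3
C does NOT reduce to A * s / m^3; a valid unit for electric charge density would be e.g. C/m³.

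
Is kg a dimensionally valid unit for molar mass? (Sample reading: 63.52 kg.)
No

molar mass has SI base units: kg / mol
kg does NOT reduce to kg / mol; a valid unit for molar mass would be e.g. kg/mol.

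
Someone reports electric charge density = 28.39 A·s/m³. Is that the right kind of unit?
Yes

electric charge density has SI base units: A * s / m^3
A·s/m³ reduces to the same SI base units, so it is a valid unit for electric charge density.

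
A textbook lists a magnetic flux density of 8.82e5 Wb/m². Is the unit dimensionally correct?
Yes

magnetic flux density has SI base units: kg / (A * s^2)
Wb/m² reduces to the same SI base units, so it is a valid unit for magnetic flux density.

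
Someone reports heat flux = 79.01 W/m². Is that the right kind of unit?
Yes

heat flux has SI base units: kg / s^3
W/m² reduces to the same SI base units, so it is a valid unit for heat flux.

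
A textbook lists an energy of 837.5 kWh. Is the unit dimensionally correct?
Yes

energy has SI base units: kg * m^2 / s^2
kWh reduces to the same SI base units, so it is a valid unit for energy.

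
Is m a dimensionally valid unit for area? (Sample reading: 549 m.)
No

area has SI base units: m^2
m does NOT reduce to m^2; a valid unit for area would be e.g. m².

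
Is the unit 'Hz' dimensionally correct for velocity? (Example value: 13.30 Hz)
No

velocity has SI base units: m / s
Hz does NOT reduce to m / s; a valid unit for velocity would be e.g. m/s.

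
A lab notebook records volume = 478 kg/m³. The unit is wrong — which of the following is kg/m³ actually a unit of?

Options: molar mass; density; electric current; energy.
density

volume should have units dimensionally equivalent to m^3 (e.g. m³).
The given unit 'kg/m³' reduces to kg / m^3. Of the listed options, that is the dimensionality of density.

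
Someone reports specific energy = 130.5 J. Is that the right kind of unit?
No

specific energy has SI base units: m^2 / s^2
J does NOT reduce to m^2 / s^2; a valid unit for specific energy would be e.g. J/kg.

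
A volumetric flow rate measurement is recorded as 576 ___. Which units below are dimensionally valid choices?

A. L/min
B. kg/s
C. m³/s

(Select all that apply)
A, C

volumetric flow rate has SI base units: m^3 / s

Checking each option against m^3 / s:
  A. L/min: ✓ matches
  B. kg/s: ✗ does not match
  C. m³/s: ✓ matches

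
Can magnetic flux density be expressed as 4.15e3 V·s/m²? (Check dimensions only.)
Yes

magnetic flux density has SI base units: kg / (A * s^2)
V·s/m² reduces to the same SI base units, so it is a valid unit for magnetic flux density.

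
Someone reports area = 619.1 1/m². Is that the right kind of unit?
No

area has SI base units: m^2
1/m² does NOT reduce to m^2; a valid unit for area would be e.g. m².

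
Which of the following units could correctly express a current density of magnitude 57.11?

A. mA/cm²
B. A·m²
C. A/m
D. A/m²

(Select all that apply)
A, D

current density has SI base units: A / m^2

Checking each option against A / m^2:
  A. mA/cm²: ✓ matches
  B. A·m²: ✗ does not match
  C. A/m: ✗ does not match
  D. A/m²: ✓ matches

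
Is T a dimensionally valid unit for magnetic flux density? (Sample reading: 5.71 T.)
Yes

magnetic flux density has SI base units: kg / (A * s^2)
T reduces to the same SI base units, so it is a valid unit for magnetic flux density.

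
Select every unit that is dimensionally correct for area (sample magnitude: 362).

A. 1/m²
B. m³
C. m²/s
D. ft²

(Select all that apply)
D

area has SI base units: m^2

Checking each option against m^2:
  A. 1/m²: ✗ does not match
  B. m³: ✗ does not match
  C. m²/s: ✗ does not match
  D. ft²: ✓ matches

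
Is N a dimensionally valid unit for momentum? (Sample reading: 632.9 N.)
No

momentum has SI base units: kg * m / s
N does NOT reduce to kg * m / s; a valid unit for momentum would be e.g. kg·m/s.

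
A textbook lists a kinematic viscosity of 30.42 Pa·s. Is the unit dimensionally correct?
No

kinematic viscosity has SI base units: m^2 / s
Pa·s does NOT reduce to m^2 / s; a valid unit for kinematic viscosity would be e.g. m²/s.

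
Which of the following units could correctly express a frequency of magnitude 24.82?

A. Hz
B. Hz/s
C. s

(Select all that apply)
A

frequency has SI base units: 1 / s

Checking each option against 1 / s:
  A. Hz: ✓ matches
  B. Hz/s: ✗ does not match
  C. s: ✗ does not match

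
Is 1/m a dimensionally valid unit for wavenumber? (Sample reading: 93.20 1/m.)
Yes

wavenumber has SI base units: 1 / m
1/m reduces to the same SI base units, so it is a valid unit for wavenumber.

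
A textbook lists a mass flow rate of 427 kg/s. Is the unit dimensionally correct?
Yes

mass flow rate has SI base units: kg / s
kg/s reduces to the same SI base units, so it is a valid unit for mass flow rate.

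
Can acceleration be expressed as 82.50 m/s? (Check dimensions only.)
No

acceleration has SI base units: m / s^2
m/s does NOT reduce to m / s^2; a valid unit for acceleration would be e.g. m/s².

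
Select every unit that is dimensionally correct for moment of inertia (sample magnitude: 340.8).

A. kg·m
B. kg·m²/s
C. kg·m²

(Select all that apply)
C

moment of inertia has SI base units: kg * m^2

Checking each option against kg * m^2:
  A. kg·m: ✗ does not match
  B. kg·m²/s: ✗ does not match
  C. kg·m²: ✓ matches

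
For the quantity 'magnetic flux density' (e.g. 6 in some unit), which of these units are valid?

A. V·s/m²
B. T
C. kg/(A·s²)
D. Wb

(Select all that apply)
A, B, C

magnetic flux density has SI base units: kg / (A * s^2)

Checking each option against kg / (A * s^2):
  A. V·s/m²: ✓ matches
  B. T: ✓ matches
  C. kg/(A·s²): ✓ matches
  D. Wb: ✗ does not match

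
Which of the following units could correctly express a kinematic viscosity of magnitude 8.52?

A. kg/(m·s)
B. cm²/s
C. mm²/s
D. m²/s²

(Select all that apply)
B, C

kinematic viscosity has SI base units: m^2 / s

Checking each option against m^2 / s:
  A. kg/(m·s): ✗ does not match
  B. cm²/s: ✓ matches
  C. mm²/s: ✓ matches
  D. m²/s²: ✗ does not match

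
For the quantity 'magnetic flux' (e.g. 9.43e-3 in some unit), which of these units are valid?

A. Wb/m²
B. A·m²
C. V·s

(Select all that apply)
C

magnetic flux has SI base units: kg * m^2 / (A * s^2)

Checking each option against kg * m^2 / (A * s^2):
  A. Wb/m²: ✗ does not match
  B. A·m²: ✗ does not match
  C. V·s: ✓ matches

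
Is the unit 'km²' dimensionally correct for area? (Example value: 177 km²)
Yes

area has SI base units: m^2
km² reduces to the same SI base units, so it is a valid unit for area.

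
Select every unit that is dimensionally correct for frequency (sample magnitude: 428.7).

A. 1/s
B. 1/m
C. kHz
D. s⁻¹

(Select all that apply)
A, C, D

frequency has SI base units: 1 / s

Checking each option against 1 / s:
  A. 1/s: ✓ matches
  B. 1/m: ✗ does not match
  C. kHz: ✓ matches
  D. s⁻¹: ✓ matches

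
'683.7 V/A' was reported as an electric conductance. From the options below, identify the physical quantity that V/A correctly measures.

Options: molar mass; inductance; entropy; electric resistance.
electric resistance

electric conductance should have units dimensionally equivalent to A^2 * s^3 / (kg * m^2) (e.g. S).
The given unit 'V/A' reduces to kg * m^2 / (A^2 * s^3). Of the listed options, that is the dimensionality of electric resistance.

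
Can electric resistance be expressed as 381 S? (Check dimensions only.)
No

electric resistance has SI base units: kg * m^2 / (A^2 * s^3)
S does NOT reduce to kg * m^2 / (A^2 * s^3); a valid unit for electric resistance would be e.g. Ω.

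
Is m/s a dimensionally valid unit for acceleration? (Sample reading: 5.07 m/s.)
No

acceleration has SI base units: m / s^2
m/s does NOT reduce to m / s^2; a valid unit for acceleration would be e.g. m/s².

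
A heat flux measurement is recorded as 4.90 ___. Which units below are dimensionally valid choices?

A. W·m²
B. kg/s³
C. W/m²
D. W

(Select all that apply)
B, C

heat flux has SI base units: kg / s^3

Checking each option against kg / s^3:
  A. W·m²: ✗ does not match
  B. kg/s³: ✓ matches
  C. W/m²: ✓ matches
  D. W: ✗ does not match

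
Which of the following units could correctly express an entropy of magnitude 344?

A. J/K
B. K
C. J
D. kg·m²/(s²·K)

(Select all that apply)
A, D

entropy has SI base units: kg * m^2 / (s^2 * K)

Checking each option against kg * m^2 / (s^2 * K):
  A. J/K: ✓ matches
  B. K: ✗ does not match
  C. J: ✗ does not match
  D. kg·m²/(s²·K): ✓ matches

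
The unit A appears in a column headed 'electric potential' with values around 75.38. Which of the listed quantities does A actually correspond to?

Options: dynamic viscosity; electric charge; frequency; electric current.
electric current

electric potential should have units dimensionally equivalent to kg * m^2 / (A * s^3) (e.g. V).
The given unit 'A' reduces to A. Of the listed options, that is the dimensionality of electric current.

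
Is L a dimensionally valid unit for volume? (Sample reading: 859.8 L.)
Yes

volume has SI base units: m^3
L reduces to the same SI base units, so it is a valid unit for volume.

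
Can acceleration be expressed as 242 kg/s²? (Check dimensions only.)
No

acceleration has SI base units: m / s^2
kg/s² does NOT reduce to m / s^2; a valid unit for acceleration would be e.g. m/s².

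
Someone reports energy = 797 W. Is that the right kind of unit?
No

energy has SI base units: kg * m^2 / s^2
W does NOT reduce to kg * m^2 / s^2; a valid unit for energy would be e.g. J.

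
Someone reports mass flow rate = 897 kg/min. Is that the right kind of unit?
Yes

mass flow rate has SI base units: kg / s
kg/min reduces to the same SI base units, so it is a valid unit for mass flow rate.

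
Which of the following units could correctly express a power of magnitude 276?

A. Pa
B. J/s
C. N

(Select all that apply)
B

power has SI base units: kg * m^2 / s^3

Checking each option against kg * m^2 / s^3:
  A. Pa: ✗ does not match
  B. J/s: ✓ matches
  C. N: ✗ does not match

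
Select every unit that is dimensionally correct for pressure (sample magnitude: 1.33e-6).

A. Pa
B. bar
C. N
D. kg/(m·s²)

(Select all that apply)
A, B, D

pressure has SI base units: kg / (m * s^2)

Checking each option against kg / (m * s^2):
  A. Pa: ✓ matches
  B. bar: ✓ matches
  C. N: ✗ does not match
  D. kg/(m·s²): ✓ matches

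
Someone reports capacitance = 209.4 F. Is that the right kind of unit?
Yes

capacitance has SI base units: A^2 * s^4 / (kg * m^2)
F reduces to the same SI base units, so it is a valid unit for capacitance.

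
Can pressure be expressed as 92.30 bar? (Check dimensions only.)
Yes

pressure has SI base units: kg / (m * s^2)
bar reduces to the same SI base units, so it is a valid unit for pressure.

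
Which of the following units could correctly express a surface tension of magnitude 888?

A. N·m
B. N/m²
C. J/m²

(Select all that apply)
C

surface tension has SI base units: kg / s^2

Checking each option against kg / s^2:
  A. N·m: ✗ does not match
  B. N/m²: ✗ does not match
  C. J/m²: ✓ matches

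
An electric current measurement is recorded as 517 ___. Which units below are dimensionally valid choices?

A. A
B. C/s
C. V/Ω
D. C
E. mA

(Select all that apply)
A, B, C, E

electric current has SI base units: A

Checking each option against A:
  A. A: ✓ matches
  B. C/s: ✓ matches
  C. V/Ω: ✓ matches
  D. C: ✗ does not match
  E. mA: ✓ matches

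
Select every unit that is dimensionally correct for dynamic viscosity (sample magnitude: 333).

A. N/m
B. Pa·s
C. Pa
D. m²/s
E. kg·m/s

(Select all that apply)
B

dynamic viscosity has SI base units: kg / (m * s)

Checking each option against kg / (m * s):
  A. N/m: ✗ does not match
  B. Pa·s: ✓ matches
  C. Pa: ✗ does not match
  D. m²/s: ✗ does not match
  E. kg·m/s: ✗ does not match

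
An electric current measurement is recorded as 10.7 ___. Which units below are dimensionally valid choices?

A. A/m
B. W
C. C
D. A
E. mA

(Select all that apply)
D, E

electric current has SI base units: A

Checking each option against A:
  A. A/m: ✗ does not match
  B. W: ✗ does not match
  C. C: ✗ does not match
  D. A: ✓ matches
  E. mA: ✓ matches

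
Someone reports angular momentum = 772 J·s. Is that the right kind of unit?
Yes

angular momentum has SI base units: kg * m^2 / s
J·s reduces to the same SI base units, so it is a valid unit for angular momentum.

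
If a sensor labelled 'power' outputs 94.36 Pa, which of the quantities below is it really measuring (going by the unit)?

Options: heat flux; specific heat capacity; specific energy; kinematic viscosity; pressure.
pressure

power should have units dimensionally equivalent to kg * m^2 / s^3 (e.g. W).
The given unit 'Pa' reduces to kg / (m * s^2). Of the listed options, that is the dimensionality of pressure.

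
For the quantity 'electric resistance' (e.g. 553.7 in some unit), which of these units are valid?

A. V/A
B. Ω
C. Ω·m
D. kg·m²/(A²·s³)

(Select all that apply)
A, B, D

electric resistance has SI base units: kg * m^2 / (A^2 * s^3)

Checking each option against kg * m^2 / (A^2 * s^3):
  A. V/A: ✓ matches
  B. Ω: ✓ matches
  C. Ω·m: ✗ does not match
  D. kg·m²/(A²·s³): ✓ matches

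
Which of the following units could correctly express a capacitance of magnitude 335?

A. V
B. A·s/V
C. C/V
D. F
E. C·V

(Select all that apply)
B, C, D

capacitance has SI base units: A^2 * s^4 / (kg * m^2)

Checking each option against A^2 * s^4 / (kg * m^2):
  A. V: ✗ does not match
  B. A·s/V: ✓ matches
  C. C/V: ✓ matches
  D. F: ✓ matches
  E. C·V: ✗ does not match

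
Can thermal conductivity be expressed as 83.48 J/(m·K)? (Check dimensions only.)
No

thermal conductivity has SI base units: kg * m / (s^3 * K)
J/(m·K) does NOT reduce to kg * m / (s^3 * K); a valid unit for thermal conductivity would be e.g. W/(m·K).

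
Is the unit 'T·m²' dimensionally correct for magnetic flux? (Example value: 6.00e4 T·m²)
Yes

magnetic flux has SI base units: kg * m^2 / (A * s^2)
T·m² reduces to the same SI base units, so it is a valid unit for magnetic flux.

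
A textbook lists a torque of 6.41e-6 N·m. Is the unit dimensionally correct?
Yes

torque has SI base units: kg * m^2 / s^2
N·m reduces to the same SI base units, so it is a valid unit for torque.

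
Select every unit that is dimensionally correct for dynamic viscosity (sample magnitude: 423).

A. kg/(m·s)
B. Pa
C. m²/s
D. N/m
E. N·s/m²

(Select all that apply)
A, E

dynamic viscosity has SI base units: kg / (m * s)

Checking each option against kg / (m * s):
  A. kg/(m·s): ✓ matches
  B. Pa: ✗ does not match
  C. m²/s: ✗ does not match
  D. N/m: ✗ does not match
  E. N·s/m²: ✓ matches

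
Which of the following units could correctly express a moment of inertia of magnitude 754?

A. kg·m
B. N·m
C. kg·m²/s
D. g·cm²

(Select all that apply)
D

moment of inertia has SI base units: kg * m^2

Checking each option against kg * m^2:
  A. kg·m: ✗ does not match
  B. N·m: ✗ does not match
  C. kg·m²/s: ✗ does not match
  D. g·cm²: ✓ matches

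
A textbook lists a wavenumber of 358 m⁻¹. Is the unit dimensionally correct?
Yes

wavenumber has SI base units: 1 / m
m⁻¹ reduces to the same SI base units, so it is a valid unit for wavenumber.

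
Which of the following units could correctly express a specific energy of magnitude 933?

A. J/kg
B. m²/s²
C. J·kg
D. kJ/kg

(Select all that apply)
A, B, D

specific energy has SI base units: m^2 / s^2

Checking each option against m^2 / s^2:
  A. J/kg: ✓ matches
  B. m²/s²: ✓ matches
  C. J·kg: ✗ does not match
  D. kJ/kg: ✓ matches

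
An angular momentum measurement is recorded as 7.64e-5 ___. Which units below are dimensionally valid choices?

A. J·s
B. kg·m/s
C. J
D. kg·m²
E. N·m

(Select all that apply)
A

angular momentum has SI base units: kg * m^2 / s

Checking each option against kg * m^2 / s:
  A. J·s: ✓ matches
  B. kg·m/s: ✗ does not match
  C. J: ✗ does not match
  D. kg·m²: ✗ does not match
  E. N·m: ✗ does not match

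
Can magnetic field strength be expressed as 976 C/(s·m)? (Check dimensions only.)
Yes

magnetic field strength has SI base units: A / m
C/(s·m) reduces to the same SI base units, so it is a valid unit for magnetic field strength.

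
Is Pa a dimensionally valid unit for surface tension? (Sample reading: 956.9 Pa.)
No

surface tension has SI base units: kg / s^2
Pa does NOT reduce to kg / s^2; a valid unit for surface tension would be e.g. N/m.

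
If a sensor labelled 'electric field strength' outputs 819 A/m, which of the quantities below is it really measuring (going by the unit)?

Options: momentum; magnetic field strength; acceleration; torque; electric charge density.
magnetic field strength

electric field strength should have units dimensionally equivalent to kg * m / (A * s^3) (e.g. V/m).
The given unit 'A/m' reduces to A / m. Of the listed options, that is the dimensionality of magnetic field strength.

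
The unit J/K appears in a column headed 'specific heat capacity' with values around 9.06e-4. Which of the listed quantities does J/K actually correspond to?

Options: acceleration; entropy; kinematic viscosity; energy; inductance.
entropy

specific heat capacity should have units dimensionally equivalent to m^2 / (s^2 * K) (e.g. J/(kg·K)).
The given unit 'J/K' reduces to kg * m^2 / (s^2 * K). Of the listed options, that is the dimensionality of entropy.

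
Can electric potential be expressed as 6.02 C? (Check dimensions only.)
No

electric potential has SI base units: kg * m^2 / (A * s^3)
C does NOT reduce to kg * m^2 / (A * s^3); a valid unit for electric potential would be e.g. V.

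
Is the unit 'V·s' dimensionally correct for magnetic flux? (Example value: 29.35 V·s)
Yes

magnetic flux has SI base units: kg * m^2 / (A * s^2)
V·s reduces to the same SI base units, so it is a valid unit for magnetic flux.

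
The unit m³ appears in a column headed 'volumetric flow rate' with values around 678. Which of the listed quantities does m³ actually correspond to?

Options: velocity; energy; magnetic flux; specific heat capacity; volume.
volume

volumetric flow rate should have units dimensionally equivalent to m^3 / s (e.g. m³/s).
The given unit 'm³' reduces to m^3. Of the listed options, that is the dimensionality of volume.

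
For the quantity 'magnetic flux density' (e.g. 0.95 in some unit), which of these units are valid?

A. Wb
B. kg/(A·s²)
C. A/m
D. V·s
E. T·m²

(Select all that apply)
B

magnetic flux density has SI base units: kg / (A * s^2)

Checking each option against kg / (A * s^2):
  A. Wb: ✗ does not match
  B. kg/(A·s²): ✓ matches
  C. A/m: ✗ does not match
  D. V·s: ✗ does not match
  E. T·m²: ✗ does not match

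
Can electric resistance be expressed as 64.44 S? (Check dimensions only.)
No

electric resistance has SI base units: kg * m^2 / (A^2 * s^3)
S does NOT reduce to kg * m^2 / (A^2 * s^3); a valid unit for electric resistance would be e.g. Ω.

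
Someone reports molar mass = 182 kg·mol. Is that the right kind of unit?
No

molar mass has SI base units: kg / mol
kg·mol does NOT reduce to kg / mol; a valid unit for molar mass would be e.g. kg/mol.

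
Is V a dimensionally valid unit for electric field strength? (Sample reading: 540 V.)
No

electric field strength has SI base units: kg * m / (A * s^3)
V does NOT reduce to kg * m / (A * s^3); a valid unit for electric field strength would be e.g. V/m.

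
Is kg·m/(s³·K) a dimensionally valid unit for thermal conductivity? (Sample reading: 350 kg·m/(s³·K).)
Yes

thermal conductivity has SI base units: kg * m / (s^3 * K)
kg·m/(s³·K) reduces to the same SI base units, so it is a valid unit for thermal conductivity.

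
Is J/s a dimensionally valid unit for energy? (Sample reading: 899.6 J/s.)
No

energy has SI base units: kg * m^2 / s^2
J/s does NOT reduce to kg * m^2 / s^2; a valid unit for energy would be e.g. J.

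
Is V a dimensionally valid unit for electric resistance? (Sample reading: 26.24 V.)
No

electric resistance has SI base units: kg * m^2 / (A^2 * s^3)
V does NOT reduce to kg * m^2 / (A^2 * s^3); a valid unit for electric resistance would be e.g. Ω.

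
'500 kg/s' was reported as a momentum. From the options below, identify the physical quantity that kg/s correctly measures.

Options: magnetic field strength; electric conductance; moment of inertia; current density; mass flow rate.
mass flow rate

momentum should have units dimensionally equivalent to kg * m / s (e.g. kg·m/s).
The given unit 'kg/s' reduces to kg / s. Of the listed options, that is the dimensionality of mass flow rate.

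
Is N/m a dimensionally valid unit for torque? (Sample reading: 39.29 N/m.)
No

torque has SI base units: kg * m^2 / s^2
N/m does NOT reduce to kg * m^2 / s^2; a valid unit for torque would be e.g. N·m.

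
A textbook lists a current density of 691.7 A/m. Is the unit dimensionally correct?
No

current density has SI base units: A / m^2
A/m does NOT reduce to A / m^2; a valid unit for current density would be e.g. A/m².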